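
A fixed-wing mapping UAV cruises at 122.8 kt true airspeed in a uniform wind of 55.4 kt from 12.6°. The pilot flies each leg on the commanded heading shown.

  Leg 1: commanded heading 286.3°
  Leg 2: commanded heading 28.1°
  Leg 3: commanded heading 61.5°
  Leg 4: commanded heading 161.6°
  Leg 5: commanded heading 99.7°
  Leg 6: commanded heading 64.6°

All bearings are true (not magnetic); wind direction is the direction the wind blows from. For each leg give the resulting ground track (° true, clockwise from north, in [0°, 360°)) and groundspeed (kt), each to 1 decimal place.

Leg 1: track=261.4°, groundspeed=131.4 kt
Leg 2: track=40.1°, groundspeed=71.0 kt
Leg 3: track=87.3°, groundspeed=95.9 kt
Leg 4: track=171.1°, groundspeed=172.7 kt
Leg 5: track=124.5°, groundspeed=132.1 kt
Leg 6: track=90.8°, groundspeed=98.9 kt

Leg 1: heading 286.3°; drift -24.9° → track 261.4°, groundspeed 131.4 kt
Leg 2: heading 28.1°; drift +12.0° → track 40.1°, groundspeed 71.0 kt
Leg 3: heading 61.5°; drift +25.8° → track 87.3°, groundspeed 95.9 kt
Leg 4: heading 161.6°; drift +9.5° → track 171.1°, groundspeed 172.7 kt
Leg 5: heading 99.7°; drift +24.8° → track 124.5°, groundspeed 132.1 kt
Leg 6: heading 64.6°; drift +26.2° → track 90.8°, groundspeed 98.9 kt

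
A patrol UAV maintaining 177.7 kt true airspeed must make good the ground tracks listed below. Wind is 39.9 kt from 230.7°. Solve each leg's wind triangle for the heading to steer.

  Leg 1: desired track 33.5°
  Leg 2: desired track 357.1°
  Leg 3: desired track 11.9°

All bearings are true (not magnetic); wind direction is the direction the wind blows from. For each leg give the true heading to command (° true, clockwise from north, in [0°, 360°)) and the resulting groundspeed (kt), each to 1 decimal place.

Leg 1: heading=29.7°, groundspeed=215.4 kt
Leg 2: heading=346.7°, groundspeed=198.5 kt
Leg 3: heading=3.8°, groundspeed=207.0 kt

Leg 1: desired track 33.5°; wind correction -3.8° → command heading 29.7°, groundspeed 215.4 kt
Leg 2: desired track 357.1°; wind correction -10.4° → command heading 346.7°, groundspeed 198.5 kt
Leg 3: desired track 11.9°; wind correction -8.1° → command heading 3.8°, groundspeed 207.0 kt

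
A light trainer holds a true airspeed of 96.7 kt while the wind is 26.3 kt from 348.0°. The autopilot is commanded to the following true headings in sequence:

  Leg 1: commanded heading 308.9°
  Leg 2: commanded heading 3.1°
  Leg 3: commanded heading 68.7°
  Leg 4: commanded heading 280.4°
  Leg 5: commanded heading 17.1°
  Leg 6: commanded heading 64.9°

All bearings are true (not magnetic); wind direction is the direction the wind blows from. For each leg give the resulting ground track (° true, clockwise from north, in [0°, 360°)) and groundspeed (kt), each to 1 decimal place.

Leg 1: heading 308.9°; drift -12.3° → track 296.6°, groundspeed 78.1 kt
Leg 2: heading 3.1°; drift +5.5° → track 8.6°, groundspeed 71.6 kt
Leg 3: heading 68.7°; drift +15.7° → track 84.4°, groundspeed 96.0 kt
Leg 4: heading 280.4°; drift -15.7° → track 264.7°, groundspeed 90.0 kt
Leg 5: heading 17.1°; drift +9.8° → track 26.9°, groundspeed 74.8 kt
Leg 6: heading 64.9°; drift +15.8° → track 80.7°, groundspeed 94.3 kt

Leg 1: track=296.6°, groundspeed=78.1 kt
Leg 2: track=8.6°, groundspeed=71.6 kt
Leg 3: track=84.4°, groundspeed=96.0 kt
Leg 4: track=264.7°, groundspeed=90.0 kt
Leg 5: track=26.9°, groundspeed=74.8 kt
Leg 6: track=80.7°, groundspeed=94.3 kt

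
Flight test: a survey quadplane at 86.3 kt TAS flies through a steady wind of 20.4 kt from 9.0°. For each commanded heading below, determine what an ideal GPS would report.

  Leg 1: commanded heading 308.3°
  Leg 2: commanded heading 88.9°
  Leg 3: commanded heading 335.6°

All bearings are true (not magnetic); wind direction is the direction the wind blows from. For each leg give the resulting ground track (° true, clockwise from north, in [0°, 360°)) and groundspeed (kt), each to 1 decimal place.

Leg 1: heading 308.3°; drift -13.1° → track 295.2°, groundspeed 78.4 kt
Leg 2: heading 88.9°; drift +13.6° → track 102.5°, groundspeed 85.1 kt
Leg 3: heading 335.6°; drift -9.2° → track 326.4°, groundspeed 70.2 kt

Leg 1: track=295.2°, groundspeed=78.4 kt
Leg 2: track=102.5°, groundspeed=85.1 kt
Leg 3: track=326.4°, groundspeed=70.2 kt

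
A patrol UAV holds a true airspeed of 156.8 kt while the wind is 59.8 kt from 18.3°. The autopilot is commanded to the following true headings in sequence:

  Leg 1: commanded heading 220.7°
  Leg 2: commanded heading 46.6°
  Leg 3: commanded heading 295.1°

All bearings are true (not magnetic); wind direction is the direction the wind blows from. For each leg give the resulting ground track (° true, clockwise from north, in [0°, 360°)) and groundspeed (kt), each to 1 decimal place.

Leg 1: heading 220.7°; drift -6.1° → track 214.6°, groundspeed 213.3 kt
Leg 2: heading 46.6°; drift +15.2° → track 61.8°, groundspeed 107.9 kt
Leg 3: heading 295.1°; drift -21.6° → track 273.5°, groundspeed 161.1 kt

Leg 1: track=214.6°, groundspeed=213.3 kt
Leg 2: track=61.8°, groundspeed=107.9 kt
Leg 3: track=273.5°, groundspeed=161.1 kt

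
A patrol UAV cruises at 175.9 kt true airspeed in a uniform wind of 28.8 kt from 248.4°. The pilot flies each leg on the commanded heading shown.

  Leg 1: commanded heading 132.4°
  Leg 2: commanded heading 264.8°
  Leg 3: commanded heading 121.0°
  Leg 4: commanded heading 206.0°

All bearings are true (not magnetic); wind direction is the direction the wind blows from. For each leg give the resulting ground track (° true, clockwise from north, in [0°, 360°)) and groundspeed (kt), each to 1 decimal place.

Leg 1: track=124.6°, groundspeed=190.3 kt
Leg 2: track=267.9°, groundspeed=148.5 kt
Leg 3: track=114.3°, groundspeed=194.7 kt
Leg 4: track=198.8°, groundspeed=155.8 kt

Leg 1: heading 132.4°; drift -7.8° → track 124.6°, groundspeed 190.3 kt
Leg 2: heading 264.8°; drift +3.1° → track 267.9°, groundspeed 148.5 kt
Leg 3: heading 121.0°; drift -6.7° → track 114.3°, groundspeed 194.7 kt
Leg 4: heading 206.0°; drift -7.2° → track 198.8°, groundspeed 155.8 kt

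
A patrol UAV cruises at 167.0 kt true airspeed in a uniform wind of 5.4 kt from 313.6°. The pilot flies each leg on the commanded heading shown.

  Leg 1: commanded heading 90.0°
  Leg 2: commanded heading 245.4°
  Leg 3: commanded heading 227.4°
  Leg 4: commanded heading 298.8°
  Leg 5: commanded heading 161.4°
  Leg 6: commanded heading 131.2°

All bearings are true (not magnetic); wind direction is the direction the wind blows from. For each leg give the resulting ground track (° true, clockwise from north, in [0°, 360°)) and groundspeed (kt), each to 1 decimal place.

Leg 1: track=91.2°, groundspeed=171.0 kt
Leg 2: track=243.7°, groundspeed=165.1 kt
Leg 3: track=225.5°, groundspeed=166.7 kt
Leg 4: track=298.3°, groundspeed=161.8 kt
Leg 5: track=160.6°, groundspeed=171.8 kt
Leg 6: track=131.3°, groundspeed=172.4 kt

Leg 1: heading 90.0°; drift +1.2° → track 91.2°, groundspeed 171.0 kt
Leg 2: heading 245.4°; drift -1.7° → track 243.7°, groundspeed 165.1 kt
Leg 3: heading 227.4°; drift -1.9° → track 225.5°, groundspeed 166.7 kt
Leg 4: heading 298.8°; drift -0.5° → track 298.3°, groundspeed 161.8 kt
Leg 5: heading 161.4°; drift -0.8° → track 160.6°, groundspeed 171.8 kt
Leg 6: heading 131.2°; drift +0.1° → track 131.3°, groundspeed 172.4 kt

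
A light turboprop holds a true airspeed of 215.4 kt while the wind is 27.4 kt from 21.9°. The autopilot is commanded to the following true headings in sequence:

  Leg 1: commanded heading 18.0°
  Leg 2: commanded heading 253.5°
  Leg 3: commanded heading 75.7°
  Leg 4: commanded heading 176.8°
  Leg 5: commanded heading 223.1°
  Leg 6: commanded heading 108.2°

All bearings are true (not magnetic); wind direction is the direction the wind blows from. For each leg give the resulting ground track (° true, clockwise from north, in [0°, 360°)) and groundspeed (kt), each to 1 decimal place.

Leg 1: track=17.4°, groundspeed=188.1 kt
Leg 2: track=248.2°, groundspeed=233.4 kt
Leg 3: track=82.0°, groundspeed=200.4 kt
Leg 4: track=179.6°, groundspeed=240.5 kt
Leg 5: track=220.7°, groundspeed=241.1 kt
Leg 6: track=115.5°, groundspeed=215.4 kt

Leg 1: heading 18.0°; drift -0.6° → track 17.4°, groundspeed 188.1 kt
Leg 2: heading 253.5°; drift -5.3° → track 248.2°, groundspeed 233.4 kt
Leg 3: heading 75.7°; drift +6.3° → track 82.0°, groundspeed 200.4 kt
Leg 4: heading 176.8°; drift +2.8° → track 179.6°, groundspeed 240.5 kt
Leg 5: heading 223.1°; drift -2.4° → track 220.7°, groundspeed 241.1 kt
Leg 6: heading 108.2°; drift +7.3° → track 115.5°, groundspeed 215.4 kt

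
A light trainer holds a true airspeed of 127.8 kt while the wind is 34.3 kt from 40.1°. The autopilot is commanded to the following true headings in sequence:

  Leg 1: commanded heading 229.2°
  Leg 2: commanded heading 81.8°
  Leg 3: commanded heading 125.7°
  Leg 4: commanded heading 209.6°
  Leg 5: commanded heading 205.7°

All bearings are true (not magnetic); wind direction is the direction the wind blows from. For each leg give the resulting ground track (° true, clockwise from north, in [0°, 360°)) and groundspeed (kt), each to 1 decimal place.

Leg 1: heading 229.2°; drift -1.9° → track 227.3°, groundspeed 161.8 kt
Leg 2: heading 81.8°; drift +12.6° → track 94.4°, groundspeed 104.7 kt
Leg 3: heading 125.7°; drift +15.3° → track 141.0°, groundspeed 129.8 kt
Leg 4: heading 209.6°; drift +2.2° → track 211.8°, groundspeed 161.6 kt
Leg 5: heading 205.7°; drift +3.0° → track 208.7°, groundspeed 161.2 kt

Leg 1: track=227.3°, groundspeed=161.8 kt
Leg 2: track=94.4°, groundspeed=104.7 kt
Leg 3: track=141.0°, groundspeed=129.8 kt
Leg 4: track=211.8°, groundspeed=161.6 kt
Leg 5: track=208.7°, groundspeed=161.2 kt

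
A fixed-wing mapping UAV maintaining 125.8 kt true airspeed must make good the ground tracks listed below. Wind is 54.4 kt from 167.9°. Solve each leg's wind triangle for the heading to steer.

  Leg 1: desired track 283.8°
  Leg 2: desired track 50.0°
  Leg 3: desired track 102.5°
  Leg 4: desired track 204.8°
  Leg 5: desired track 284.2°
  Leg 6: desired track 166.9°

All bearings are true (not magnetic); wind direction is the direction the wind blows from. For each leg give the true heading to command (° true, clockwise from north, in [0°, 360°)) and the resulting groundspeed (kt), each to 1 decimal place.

Leg 1: heading=260.9°, groundspeed=139.7 kt
Leg 2: heading=72.5°, groundspeed=141.7 kt
Leg 3: heading=125.7°, groundspeed=93.0 kt
Leg 4: heading=189.8°, groundspeed=78.0 kt
Leg 5: heading=261.4°, groundspeed=140.1 kt
Leg 6: heading=167.3°, groundspeed=71.4 kt

Leg 1: desired track 283.8°; wind correction -22.9° → command heading 260.9°, groundspeed 139.7 kt
Leg 2: desired track 50.0°; wind correction +22.5° → command heading 72.5°, groundspeed 141.7 kt
Leg 3: desired track 102.5°; wind correction +23.2° → command heading 125.7°, groundspeed 93.0 kt
Leg 4: desired track 204.8°; wind correction -15.0° → command heading 189.8°, groundspeed 78.0 kt
Leg 5: desired track 284.2°; wind correction -22.8° → command heading 261.4°, groundspeed 140.1 kt
Leg 6: desired track 166.9°; wind correction +0.4° → command heading 167.3°, groundspeed 71.4 kt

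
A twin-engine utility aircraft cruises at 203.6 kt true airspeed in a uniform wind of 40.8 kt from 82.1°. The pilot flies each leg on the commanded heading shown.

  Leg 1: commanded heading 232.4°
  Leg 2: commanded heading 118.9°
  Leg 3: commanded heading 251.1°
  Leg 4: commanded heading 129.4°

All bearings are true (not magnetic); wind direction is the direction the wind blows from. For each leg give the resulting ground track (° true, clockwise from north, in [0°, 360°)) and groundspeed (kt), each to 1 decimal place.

Leg 1: track=237.2°, groundspeed=239.9 kt
Leg 2: track=127.0°, groundspeed=172.7 kt
Leg 3: track=252.9°, groundspeed=243.8 kt
Leg 4: track=139.1°, groundspeed=178.5 kt

Leg 1: heading 232.4°; drift +4.8° → track 237.2°, groundspeed 239.9 kt
Leg 2: heading 118.9°; drift +8.1° → track 127.0°, groundspeed 172.7 kt
Leg 3: heading 251.1°; drift +1.8° → track 252.9°, groundspeed 243.8 kt
Leg 4: heading 129.4°; drift +9.7° → track 139.1°, groundspeed 178.5 kt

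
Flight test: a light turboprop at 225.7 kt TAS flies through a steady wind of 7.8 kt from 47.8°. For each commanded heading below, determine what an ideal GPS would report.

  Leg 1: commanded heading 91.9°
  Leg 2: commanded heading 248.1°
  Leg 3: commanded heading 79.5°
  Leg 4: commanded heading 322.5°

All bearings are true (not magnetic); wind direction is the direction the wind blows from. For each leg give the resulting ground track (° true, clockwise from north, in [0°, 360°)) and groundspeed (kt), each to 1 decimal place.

Leg 1: heading 91.9°; drift +1.4° → track 93.3°, groundspeed 220.2 kt
Leg 2: heading 248.1°; drift -0.7° → track 247.4°, groundspeed 233.0 kt
Leg 3: heading 79.5°; drift +1.1° → track 80.6°, groundspeed 219.1 kt
Leg 4: heading 322.5°; drift -2.0° → track 320.5°, groundspeed 225.2 kt

Leg 1: track=93.3°, groundspeed=220.2 kt
Leg 2: track=247.4°, groundspeed=233.0 kt
Leg 3: track=80.6°, groundspeed=219.1 kt
Leg 4: track=320.5°, groundspeed=225.2 kt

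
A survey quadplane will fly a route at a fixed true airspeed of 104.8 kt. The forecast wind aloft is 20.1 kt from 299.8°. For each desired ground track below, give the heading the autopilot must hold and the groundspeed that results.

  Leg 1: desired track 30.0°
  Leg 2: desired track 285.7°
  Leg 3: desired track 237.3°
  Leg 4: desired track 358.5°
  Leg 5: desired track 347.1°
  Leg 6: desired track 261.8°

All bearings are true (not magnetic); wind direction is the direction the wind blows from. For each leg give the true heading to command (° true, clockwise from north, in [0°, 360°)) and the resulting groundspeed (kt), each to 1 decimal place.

Leg 1: heading=18.9°, groundspeed=102.9 kt
Leg 2: heading=288.4°, groundspeed=85.2 kt
Leg 3: heading=247.1°, groundspeed=94.0 kt
Leg 4: heading=349.1°, groundspeed=92.9 kt
Leg 5: heading=339.0°, groundspeed=90.1 kt
Leg 6: heading=268.6°, groundspeed=88.2 kt

Leg 1: desired track 30.0°; wind correction -11.1° → command heading 18.9°, groundspeed 102.9 kt
Leg 2: desired track 285.7°; wind correction +2.7° → command heading 288.4°, groundspeed 85.2 kt
Leg 3: desired track 237.3°; wind correction +9.8° → command heading 247.1°, groundspeed 94.0 kt
Leg 4: desired track 358.5°; wind correction -9.4° → command heading 349.1°, groundspeed 92.9 kt
Leg 5: desired track 347.1°; wind correction -8.1° → command heading 339.0°, groundspeed 90.1 kt
Leg 6: desired track 261.8°; wind correction +6.8° → command heading 268.6°, groundspeed 88.2 kt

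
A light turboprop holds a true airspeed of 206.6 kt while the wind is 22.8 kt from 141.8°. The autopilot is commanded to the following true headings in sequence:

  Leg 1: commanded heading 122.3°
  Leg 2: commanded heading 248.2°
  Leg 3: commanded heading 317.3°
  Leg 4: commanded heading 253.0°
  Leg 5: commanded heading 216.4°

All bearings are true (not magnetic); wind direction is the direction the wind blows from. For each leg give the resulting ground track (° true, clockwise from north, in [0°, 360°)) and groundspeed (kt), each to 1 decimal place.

Leg 1: track=119.9°, groundspeed=185.3 kt
Leg 2: track=254.1°, groundspeed=214.2 kt
Leg 3: track=317.7°, groundspeed=229.3 kt
Leg 4: track=258.7°, groundspeed=215.9 kt
Leg 5: track=222.7°, groundspeed=201.7 kt

Leg 1: heading 122.3°; drift -2.4° → track 119.9°, groundspeed 185.3 kt
Leg 2: heading 248.2°; drift +5.9° → track 254.1°, groundspeed 214.2 kt
Leg 3: heading 317.3°; drift +0.4° → track 317.7°, groundspeed 229.3 kt
Leg 4: heading 253.0°; drift +5.7° → track 258.7°, groundspeed 215.9 kt
Leg 5: heading 216.4°; drift +6.3° → track 222.7°, groundspeed 201.7 kt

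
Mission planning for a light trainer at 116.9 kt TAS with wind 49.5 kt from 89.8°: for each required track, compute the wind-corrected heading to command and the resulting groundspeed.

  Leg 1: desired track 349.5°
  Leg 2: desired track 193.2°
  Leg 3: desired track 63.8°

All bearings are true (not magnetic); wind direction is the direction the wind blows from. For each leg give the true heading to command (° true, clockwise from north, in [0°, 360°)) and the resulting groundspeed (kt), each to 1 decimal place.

Leg 1: heading=14.1°, groundspeed=115.1 kt
Leg 2: heading=168.9°, groundspeed=118.0 kt
Leg 3: heading=74.5°, groundspeed=70.4 kt

Leg 1: desired track 349.5°; wind correction +24.6° → command heading 14.1°, groundspeed 115.1 kt
Leg 2: desired track 193.2°; wind correction -24.3° → command heading 168.9°, groundspeed 118.0 kt
Leg 3: desired track 63.8°; wind correction +10.7° → command heading 74.5°, groundspeed 70.4 kt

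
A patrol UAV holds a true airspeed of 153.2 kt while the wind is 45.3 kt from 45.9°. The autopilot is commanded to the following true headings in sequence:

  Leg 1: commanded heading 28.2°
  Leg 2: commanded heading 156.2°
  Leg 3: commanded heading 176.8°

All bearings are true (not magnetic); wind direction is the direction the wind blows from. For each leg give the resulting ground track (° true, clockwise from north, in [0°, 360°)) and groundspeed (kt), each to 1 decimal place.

Leg 1: heading 28.2°; drift -7.1° → track 21.1°, groundspeed 110.9 kt
Leg 2: heading 156.2°; drift +14.1° → track 170.3°, groundspeed 174.2 kt
Leg 3: heading 176.8°; drift +10.6° → track 187.4°, groundspeed 186.0 kt

Leg 1: track=21.1°, groundspeed=110.9 kt
Leg 2: track=170.3°, groundspeed=174.2 kt
Leg 3: track=187.4°, groundspeed=186.0 kt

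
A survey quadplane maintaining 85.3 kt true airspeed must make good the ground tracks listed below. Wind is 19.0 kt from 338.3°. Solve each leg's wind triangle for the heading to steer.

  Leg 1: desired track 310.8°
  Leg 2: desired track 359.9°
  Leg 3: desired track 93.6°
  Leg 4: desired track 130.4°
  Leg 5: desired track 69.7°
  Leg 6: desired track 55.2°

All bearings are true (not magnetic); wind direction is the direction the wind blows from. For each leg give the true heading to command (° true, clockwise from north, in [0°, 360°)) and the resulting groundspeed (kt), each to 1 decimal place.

Leg 1: heading=316.7°, groundspeed=68.0 kt
Leg 2: heading=355.2°, groundspeed=67.3 kt
Leg 3: heading=82.0°, groundspeed=91.7 kt
Leg 4: heading=124.4°, groundspeed=101.6 kt
Leg 5: heading=56.8°, groundspeed=83.6 kt
Leg 6: heading=42.7°, groundspeed=79.0 kt

Leg 1: desired track 310.8°; wind correction +5.9° → command heading 316.7°, groundspeed 68.0 kt
Leg 2: desired track 359.9°; wind correction -4.7° → command heading 355.2°, groundspeed 67.3 kt
Leg 3: desired track 93.6°; wind correction -11.6° → command heading 82.0°, groundspeed 91.7 kt
Leg 4: desired track 130.4°; wind correction -6.0° → command heading 124.4°, groundspeed 101.6 kt
Leg 5: desired track 69.7°; wind correction -12.9° → command heading 56.8°, groundspeed 83.6 kt
Leg 6: desired track 55.2°; wind correction -12.5° → command heading 42.7°, groundspeed 79.0 kt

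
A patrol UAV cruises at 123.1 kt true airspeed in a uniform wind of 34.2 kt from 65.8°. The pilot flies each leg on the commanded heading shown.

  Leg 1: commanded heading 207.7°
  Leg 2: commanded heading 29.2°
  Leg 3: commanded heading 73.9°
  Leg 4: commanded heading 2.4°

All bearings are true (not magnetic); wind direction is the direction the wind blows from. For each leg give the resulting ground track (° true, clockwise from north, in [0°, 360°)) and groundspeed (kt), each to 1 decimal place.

Leg 1: track=215.7°, groundspeed=151.5 kt
Leg 2: track=17.2°, groundspeed=97.8 kt
Leg 3: track=77.0°, groundspeed=89.4 kt
Leg 4: track=346.6°, groundspeed=112.0 kt

Leg 1: heading 207.7°; drift +8.0° → track 215.7°, groundspeed 151.5 kt
Leg 2: heading 29.2°; drift -12.0° → track 17.2°, groundspeed 97.8 kt
Leg 3: heading 73.9°; drift +3.1° → track 77.0°, groundspeed 89.4 kt
Leg 4: heading 2.4°; drift -15.8° → track 346.6°, groundspeed 112.0 kt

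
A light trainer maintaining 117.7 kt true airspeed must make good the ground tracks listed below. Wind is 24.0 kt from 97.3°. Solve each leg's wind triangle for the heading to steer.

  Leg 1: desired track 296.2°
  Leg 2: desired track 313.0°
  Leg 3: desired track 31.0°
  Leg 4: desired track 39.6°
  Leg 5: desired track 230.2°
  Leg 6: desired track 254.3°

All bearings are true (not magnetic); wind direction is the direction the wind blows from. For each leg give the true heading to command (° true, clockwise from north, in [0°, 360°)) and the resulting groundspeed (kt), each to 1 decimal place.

Leg 1: heading=300.0°, groundspeed=140.1 kt
Leg 2: heading=319.8°, groundspeed=136.4 kt
Leg 3: heading=41.8°, groundspeed=106.0 kt
Leg 4: heading=49.5°, groundspeed=103.1 kt
Leg 5: heading=221.6°, groundspeed=132.7 kt
Leg 6: heading=249.7°, groundspeed=139.4 kt

Leg 1: desired track 296.2°; wind correction +3.8° → command heading 300.0°, groundspeed 140.1 kt
Leg 2: desired track 313.0°; wind correction +6.8° → command heading 319.8°, groundspeed 136.4 kt
Leg 3: desired track 31.0°; wind correction +10.8° → command heading 41.8°, groundspeed 106.0 kt
Leg 4: desired track 39.6°; wind correction +9.9° → command heading 49.5°, groundspeed 103.1 kt
Leg 5: desired track 230.2°; wind correction -8.6° → command heading 221.6°, groundspeed 132.7 kt
Leg 6: desired track 254.3°; wind correction -4.6° → command heading 249.7°, groundspeed 139.4 kt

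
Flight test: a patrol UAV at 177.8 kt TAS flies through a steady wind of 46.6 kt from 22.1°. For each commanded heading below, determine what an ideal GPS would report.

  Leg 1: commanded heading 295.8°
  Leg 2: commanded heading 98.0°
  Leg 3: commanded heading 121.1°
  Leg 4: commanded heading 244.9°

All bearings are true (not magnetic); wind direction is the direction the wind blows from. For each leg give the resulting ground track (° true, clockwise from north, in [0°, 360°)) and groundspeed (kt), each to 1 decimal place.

Leg 1: heading 295.8°; drift -14.9° → track 280.9°, groundspeed 180.9 kt
Leg 2: heading 98.0°; drift +15.2° → track 113.2°, groundspeed 172.5 kt
Leg 3: heading 121.1°; drift +14.0° → track 135.1°, groundspeed 190.7 kt
Leg 4: heading 244.9°; drift -8.5° → track 236.4°, groundspeed 214.3 kt

Leg 1: track=280.9°, groundspeed=180.9 kt
Leg 2: track=113.2°, groundspeed=172.5 kt
Leg 3: track=135.1°, groundspeed=190.7 kt
Leg 4: track=236.4°, groundspeed=214.3 kt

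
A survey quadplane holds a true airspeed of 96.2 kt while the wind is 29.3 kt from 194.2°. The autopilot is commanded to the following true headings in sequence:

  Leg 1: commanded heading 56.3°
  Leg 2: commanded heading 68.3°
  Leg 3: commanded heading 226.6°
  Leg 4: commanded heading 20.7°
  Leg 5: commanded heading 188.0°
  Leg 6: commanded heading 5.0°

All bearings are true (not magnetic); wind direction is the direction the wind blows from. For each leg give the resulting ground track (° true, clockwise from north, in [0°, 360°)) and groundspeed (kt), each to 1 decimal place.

Leg 1: track=46.8°, groundspeed=119.6 kt
Leg 2: track=56.5°, groundspeed=115.8 kt
Leg 3: track=239.0°, groundspeed=73.2 kt
Leg 4: track=19.2°, groundspeed=125.4 kt
Leg 5: track=185.3°, groundspeed=67.1 kt
Leg 6: track=7.1°, groundspeed=125.2 kt

Leg 1: heading 56.3°; drift -9.5° → track 46.8°, groundspeed 119.6 kt
Leg 2: heading 68.3°; drift -11.8° → track 56.5°, groundspeed 115.8 kt
Leg 3: heading 226.6°; drift +12.4° → track 239.0°, groundspeed 73.2 kt
Leg 4: heading 20.7°; drift -1.5° → track 19.2°, groundspeed 125.4 kt
Leg 5: heading 188.0°; drift -2.7° → track 185.3°, groundspeed 67.1 kt
Leg 6: heading 5.0°; drift +2.1° → track 7.1°, groundspeed 125.2 kt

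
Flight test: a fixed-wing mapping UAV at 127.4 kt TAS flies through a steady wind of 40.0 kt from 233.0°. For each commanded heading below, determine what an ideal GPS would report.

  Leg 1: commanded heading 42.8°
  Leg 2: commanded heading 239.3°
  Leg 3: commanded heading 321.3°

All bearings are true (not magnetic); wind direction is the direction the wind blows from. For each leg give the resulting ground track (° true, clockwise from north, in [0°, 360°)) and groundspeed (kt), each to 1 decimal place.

Leg 1: heading 42.8°; drift +2.4° → track 45.2°, groundspeed 166.9 kt
Leg 2: heading 239.3°; drift +2.9° → track 242.2°, groundspeed 87.8 kt
Leg 3: heading 321.3°; drift +17.6° → track 338.9°, groundspeed 132.4 kt

Leg 1: track=45.2°, groundspeed=166.9 kt
Leg 2: track=242.2°, groundspeed=87.8 kt
Leg 3: track=338.9°, groundspeed=132.4 kt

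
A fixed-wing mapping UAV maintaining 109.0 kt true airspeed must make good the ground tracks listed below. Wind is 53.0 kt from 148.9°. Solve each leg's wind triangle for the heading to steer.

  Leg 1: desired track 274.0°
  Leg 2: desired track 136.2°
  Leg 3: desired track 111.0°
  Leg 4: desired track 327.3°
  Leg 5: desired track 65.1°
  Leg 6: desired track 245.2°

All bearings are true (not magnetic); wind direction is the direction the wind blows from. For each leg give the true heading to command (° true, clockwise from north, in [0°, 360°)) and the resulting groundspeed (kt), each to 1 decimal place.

Leg 1: desired track 274.0°; wind correction -23.4° → command heading 250.6°, groundspeed 130.5 kt
Leg 2: desired track 136.2°; wind correction +6.1° → command heading 142.3°, groundspeed 56.7 kt
Leg 3: desired track 111.0°; wind correction +17.4° → command heading 128.4°, groundspeed 62.2 kt
Leg 4: desired track 327.3°; wind correction -0.8° → command heading 326.5°, groundspeed 162.0 kt
Leg 5: desired track 65.1°; wind correction +28.9° → command heading 94.0°, groundspeed 89.7 kt
Leg 6: desired track 245.2°; wind correction -28.9° → command heading 216.3°, groundspeed 101.2 kt

Leg 1: heading=250.6°, groundspeed=130.5 kt
Leg 2: heading=142.3°, groundspeed=56.7 kt
Leg 3: heading=128.4°, groundspeed=62.2 kt
Leg 4: heading=326.5°, groundspeed=162.0 kt
Leg 5: heading=94.0°, groundspeed=89.7 kt
Leg 6: heading=216.3°, groundspeed=101.2 kt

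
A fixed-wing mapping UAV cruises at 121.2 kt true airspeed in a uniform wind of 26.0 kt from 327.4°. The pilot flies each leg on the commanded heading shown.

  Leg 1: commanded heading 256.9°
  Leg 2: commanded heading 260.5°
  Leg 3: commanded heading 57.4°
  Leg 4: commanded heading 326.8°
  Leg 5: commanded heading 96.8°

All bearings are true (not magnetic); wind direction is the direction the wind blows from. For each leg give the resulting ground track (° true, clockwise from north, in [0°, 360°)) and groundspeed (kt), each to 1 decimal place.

Leg 1: track=244.6°, groundspeed=115.2 kt
Leg 2: track=248.3°, groundspeed=113.5 kt
Leg 3: track=69.5°, groundspeed=124.0 kt
Leg 4: track=326.6°, groundspeed=95.2 kt
Leg 5: track=105.1°, groundspeed=139.2 kt

Leg 1: heading 256.9°; drift -12.3° → track 244.6°, groundspeed 115.2 kt
Leg 2: heading 260.5°; drift -12.2° → track 248.3°, groundspeed 113.5 kt
Leg 3: heading 57.4°; drift +12.1° → track 69.5°, groundspeed 124.0 kt
Leg 4: heading 326.8°; drift -0.2° → track 326.6°, groundspeed 95.2 kt
Leg 5: heading 96.8°; drift +8.3° → track 105.1°, groundspeed 139.2 kt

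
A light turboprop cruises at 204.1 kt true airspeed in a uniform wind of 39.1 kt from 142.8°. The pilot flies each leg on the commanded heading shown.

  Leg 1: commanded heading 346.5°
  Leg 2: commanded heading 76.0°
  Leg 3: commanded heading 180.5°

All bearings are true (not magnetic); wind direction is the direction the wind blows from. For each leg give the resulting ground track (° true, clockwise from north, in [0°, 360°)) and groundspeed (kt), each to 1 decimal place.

Leg 1: heading 346.5°; drift -3.7° → track 342.8°, groundspeed 240.4 kt
Leg 2: heading 76.0°; drift -10.8° → track 65.2°, groundspeed 192.1 kt
Leg 3: heading 180.5°; drift +7.9° → track 188.4°, groundspeed 174.8 kt

Leg 1: track=342.8°, groundspeed=240.4 kt
Leg 2: track=65.2°, groundspeed=192.1 kt
Leg 3: track=188.4°, groundspeed=174.8 kt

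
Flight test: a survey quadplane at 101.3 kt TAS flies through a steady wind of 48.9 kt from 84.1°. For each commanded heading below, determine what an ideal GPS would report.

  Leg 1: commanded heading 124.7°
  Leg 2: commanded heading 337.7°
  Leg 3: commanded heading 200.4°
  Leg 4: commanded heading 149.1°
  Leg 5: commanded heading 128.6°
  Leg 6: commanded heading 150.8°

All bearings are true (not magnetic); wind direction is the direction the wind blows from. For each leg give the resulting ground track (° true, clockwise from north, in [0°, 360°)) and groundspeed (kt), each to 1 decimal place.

Leg 1: track=151.1°, groundspeed=71.6 kt
Leg 2: track=315.5°, groundspeed=124.3 kt
Leg 3: track=220.0°, groundspeed=130.5 kt
Leg 4: track=177.9°, groundspeed=92.0 kt
Leg 5: track=155.9°, groundspeed=74.7 kt
Leg 6: track=179.5°, groundspeed=93.5 kt

Leg 1: heading 124.7°; drift +26.4° → track 151.1°, groundspeed 71.6 kt
Leg 2: heading 337.7°; drift -22.2° → track 315.5°, groundspeed 124.3 kt
Leg 3: heading 200.4°; drift +19.6° → track 220.0°, groundspeed 130.5 kt
Leg 4: heading 149.1°; drift +28.8° → track 177.9°, groundspeed 92.0 kt
Leg 5: heading 128.6°; drift +27.3° → track 155.9°, groundspeed 74.7 kt
Leg 6: heading 150.8°; drift +28.7° → track 179.5°, groundspeed 93.5 kt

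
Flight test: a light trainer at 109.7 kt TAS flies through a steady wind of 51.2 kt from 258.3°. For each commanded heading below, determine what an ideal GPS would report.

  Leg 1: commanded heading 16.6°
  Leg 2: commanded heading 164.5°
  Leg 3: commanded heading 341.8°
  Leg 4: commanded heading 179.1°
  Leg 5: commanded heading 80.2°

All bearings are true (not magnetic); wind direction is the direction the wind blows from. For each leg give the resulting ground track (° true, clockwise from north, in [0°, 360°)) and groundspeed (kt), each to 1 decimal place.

Leg 1: track=35.2°, groundspeed=141.4 kt
Leg 2: track=140.2°, groundspeed=124.1 kt
Leg 3: track=7.9°, groundspeed=115.7 kt
Leg 4: track=152.4°, groundspeed=112.0 kt
Leg 5: track=79.6°, groundspeed=160.9 kt

Leg 1: heading 16.6°; drift +18.6° → track 35.2°, groundspeed 141.4 kt
Leg 2: heading 164.5°; drift -24.3° → track 140.2°, groundspeed 124.1 kt
Leg 3: heading 341.8°; drift +26.1° → track 7.9°, groundspeed 115.7 kt
Leg 4: heading 179.1°; drift -26.7° → track 152.4°, groundspeed 112.0 kt
Leg 5: heading 80.2°; drift -0.6° → track 79.6°, groundspeed 160.9 kt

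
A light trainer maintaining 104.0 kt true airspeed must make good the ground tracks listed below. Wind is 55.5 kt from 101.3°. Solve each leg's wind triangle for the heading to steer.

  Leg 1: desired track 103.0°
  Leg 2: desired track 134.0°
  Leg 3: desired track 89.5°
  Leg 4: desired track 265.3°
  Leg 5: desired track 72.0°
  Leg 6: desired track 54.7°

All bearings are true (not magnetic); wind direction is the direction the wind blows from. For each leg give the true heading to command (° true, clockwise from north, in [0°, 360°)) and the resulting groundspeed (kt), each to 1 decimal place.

Leg 1: heading=102.1°, groundspeed=48.5 kt
Leg 2: heading=117.2°, groundspeed=52.9 kt
Leg 3: heading=95.8°, groundspeed=49.1 kt
Leg 4: heading=256.8°, groundspeed=156.2 kt
Leg 5: heading=87.1°, groundspeed=52.0 kt
Leg 6: heading=77.5°, groundspeed=57.7 kt

Leg 1: desired track 103.0°; wind correction -0.9° → command heading 102.1°, groundspeed 48.5 kt
Leg 2: desired track 134.0°; wind correction -16.8° → command heading 117.2°, groundspeed 52.9 kt
Leg 3: desired track 89.5°; wind correction +6.3° → command heading 95.8°, groundspeed 49.1 kt
Leg 4: desired track 265.3°; wind correction -8.5° → command heading 256.8°, groundspeed 156.2 kt
Leg 5: desired track 72.0°; wind correction +15.1° → command heading 87.1°, groundspeed 52.0 kt
Leg 6: desired track 54.7°; wind correction +22.8° → command heading 77.5°, groundspeed 57.7 kt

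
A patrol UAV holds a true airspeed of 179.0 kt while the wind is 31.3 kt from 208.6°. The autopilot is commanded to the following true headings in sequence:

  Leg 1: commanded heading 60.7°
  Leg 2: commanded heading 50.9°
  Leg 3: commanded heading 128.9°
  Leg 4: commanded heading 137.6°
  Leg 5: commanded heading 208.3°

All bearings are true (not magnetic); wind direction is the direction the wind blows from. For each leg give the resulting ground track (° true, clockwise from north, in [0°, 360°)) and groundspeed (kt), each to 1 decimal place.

Leg 1: track=56.1°, groundspeed=206.2 kt
Leg 2: track=47.6°, groundspeed=208.3 kt
Leg 3: track=118.8°, groundspeed=176.1 kt
Leg 4: track=127.7°, groundspeed=171.4 kt
Leg 5: track=208.2°, groundspeed=147.7 kt

Leg 1: heading 60.7°; drift -4.6° → track 56.1°, groundspeed 206.2 kt
Leg 2: heading 50.9°; drift -3.3° → track 47.6°, groundspeed 208.3 kt
Leg 3: heading 128.9°; drift -10.1° → track 118.8°, groundspeed 176.1 kt
Leg 4: heading 137.6°; drift -9.9° → track 127.7°, groundspeed 171.4 kt
Leg 5: heading 208.3°; drift -0.1° → track 208.2°, groundspeed 147.7 kt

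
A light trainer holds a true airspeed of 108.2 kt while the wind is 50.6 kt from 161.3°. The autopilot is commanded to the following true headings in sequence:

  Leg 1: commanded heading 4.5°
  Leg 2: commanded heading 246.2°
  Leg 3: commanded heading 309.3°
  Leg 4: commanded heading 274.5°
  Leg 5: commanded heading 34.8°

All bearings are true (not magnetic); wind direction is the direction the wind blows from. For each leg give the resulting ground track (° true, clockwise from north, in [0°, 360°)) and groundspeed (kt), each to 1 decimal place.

Leg 1: heading 4.5°; drift -7.3° → track 357.2°, groundspeed 156.0 kt
Leg 2: heading 246.2°; drift +25.9° → track 272.1°, groundspeed 115.3 kt
Leg 3: heading 309.3°; drift +10.1° → track 319.4°, groundspeed 153.5 kt
Leg 4: heading 274.5°; drift +19.9° → track 294.4°, groundspeed 136.3 kt
Leg 5: heading 34.8°; drift -16.4° → track 18.4°, groundspeed 144.2 kt

Leg 1: track=357.2°, groundspeed=156.0 kt
Leg 2: track=272.1°, groundspeed=115.3 kt
Leg 3: track=319.4°, groundspeed=153.5 kt
Leg 4: track=294.4°, groundspeed=136.3 kt
Leg 5: track=18.4°, groundspeed=144.2 kt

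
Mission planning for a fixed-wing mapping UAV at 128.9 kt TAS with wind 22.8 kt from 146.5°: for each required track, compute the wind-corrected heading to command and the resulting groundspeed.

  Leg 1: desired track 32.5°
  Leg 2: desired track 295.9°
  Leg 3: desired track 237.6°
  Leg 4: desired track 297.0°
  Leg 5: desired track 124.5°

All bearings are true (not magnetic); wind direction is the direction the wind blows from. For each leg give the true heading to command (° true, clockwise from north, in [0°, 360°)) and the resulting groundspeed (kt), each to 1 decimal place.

Leg 1: desired track 32.5°; wind correction +9.3° → command heading 41.8°, groundspeed 136.5 kt
Leg 2: desired track 295.9°; wind correction -5.2° → command heading 290.7°, groundspeed 148.0 kt
Leg 3: desired track 237.6°; wind correction -10.2° → command heading 227.4°, groundspeed 127.3 kt
Leg 4: desired track 297.0°; wind correction -5.0° → command heading 292.0°, groundspeed 148.3 kt
Leg 5: desired track 124.5°; wind correction +3.8° → command heading 128.3°, groundspeed 107.5 kt

Leg 1: heading=41.8°, groundspeed=136.5 kt
Leg 2: heading=290.7°, groundspeed=148.0 kt
Leg 3: heading=227.4°, groundspeed=127.3 kt
Leg 4: heading=292.0°, groundspeed=148.3 kt
Leg 5: heading=128.3°, groundspeed=107.5 kt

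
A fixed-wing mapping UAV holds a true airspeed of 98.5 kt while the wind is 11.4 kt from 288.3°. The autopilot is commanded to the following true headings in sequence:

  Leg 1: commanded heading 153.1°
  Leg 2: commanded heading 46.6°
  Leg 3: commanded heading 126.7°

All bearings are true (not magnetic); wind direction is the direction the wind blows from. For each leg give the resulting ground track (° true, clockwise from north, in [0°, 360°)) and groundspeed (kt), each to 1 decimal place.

Leg 1: track=148.8°, groundspeed=106.9 kt
Leg 2: track=52.1°, groundspeed=104.4 kt
Leg 3: track=124.8°, groundspeed=109.4 kt

Leg 1: heading 153.1°; drift -4.3° → track 148.8°, groundspeed 106.9 kt
Leg 2: heading 46.6°; drift +5.5° → track 52.1°, groundspeed 104.4 kt
Leg 3: heading 126.7°; drift -1.9° → track 124.8°, groundspeed 109.4 kt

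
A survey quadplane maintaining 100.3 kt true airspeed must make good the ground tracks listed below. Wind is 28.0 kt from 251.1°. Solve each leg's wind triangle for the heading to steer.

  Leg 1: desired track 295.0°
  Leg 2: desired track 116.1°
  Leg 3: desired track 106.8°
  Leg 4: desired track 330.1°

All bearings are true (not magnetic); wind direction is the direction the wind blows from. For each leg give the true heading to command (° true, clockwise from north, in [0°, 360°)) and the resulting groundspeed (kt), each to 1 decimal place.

Leg 1: desired track 295.0°; wind correction -11.2° → command heading 283.8°, groundspeed 78.2 kt
Leg 2: desired track 116.1°; wind correction +11.4° → command heading 127.5°, groundspeed 118.1 kt
Leg 3: desired track 106.8°; wind correction +9.4° → command heading 116.2°, groundspeed 121.7 kt
Leg 4: desired track 330.1°; wind correction -15.9° → command heading 314.2°, groundspeed 91.1 kt

Leg 1: heading=283.8°, groundspeed=78.2 kt
Leg 2: heading=127.5°, groundspeed=118.1 kt
Leg 3: heading=116.2°, groundspeed=121.7 kt
Leg 4: heading=314.2°, groundspeed=91.1 kt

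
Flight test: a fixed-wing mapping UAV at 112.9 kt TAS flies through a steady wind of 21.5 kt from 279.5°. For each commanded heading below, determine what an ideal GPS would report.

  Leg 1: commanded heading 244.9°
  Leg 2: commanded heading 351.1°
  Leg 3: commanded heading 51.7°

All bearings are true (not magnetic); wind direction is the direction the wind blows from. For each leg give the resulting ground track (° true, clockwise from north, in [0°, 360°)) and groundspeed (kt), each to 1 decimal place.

Leg 1: track=237.6°, groundspeed=96.0 kt
Leg 2: track=2.0°, groundspeed=108.1 kt
Leg 3: track=58.8°, groundspeed=128.3 kt

Leg 1: heading 244.9°; drift -7.3° → track 237.6°, groundspeed 96.0 kt
Leg 2: heading 351.1°; drift +10.9° → track 2.0°, groundspeed 108.1 kt
Leg 3: heading 51.7°; drift +7.1° → track 58.8°, groundspeed 128.3 kt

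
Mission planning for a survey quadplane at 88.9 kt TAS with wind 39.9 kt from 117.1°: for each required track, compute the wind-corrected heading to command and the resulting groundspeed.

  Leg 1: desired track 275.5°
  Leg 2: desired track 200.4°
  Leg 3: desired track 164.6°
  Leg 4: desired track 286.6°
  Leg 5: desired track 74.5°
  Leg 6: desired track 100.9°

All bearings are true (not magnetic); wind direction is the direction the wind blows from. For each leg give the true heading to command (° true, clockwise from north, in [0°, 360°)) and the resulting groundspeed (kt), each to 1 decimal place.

Leg 1: desired track 275.5°; wind correction -9.5° → command heading 266.0°, groundspeed 124.8 kt
Leg 2: desired track 200.4°; wind correction -26.5° → command heading 173.9°, groundspeed 74.9 kt
Leg 3: desired track 164.6°; wind correction -19.3° → command heading 145.3°, groundspeed 56.9 kt
Leg 4: desired track 286.6°; wind correction -4.7° → command heading 281.9°, groundspeed 127.8 kt
Leg 5: desired track 74.5°; wind correction +17.7° → command heading 92.2°, groundspeed 55.3 kt
Leg 6: desired track 100.9°; wind correction +7.2° → command heading 108.1°, groundspeed 49.9 kt

Leg 1: heading=266.0°, groundspeed=124.8 kt
Leg 2: heading=173.9°, groundspeed=74.9 kt
Leg 3: heading=145.3°, groundspeed=56.9 kt
Leg 4: heading=281.9°, groundspeed=127.8 kt
Leg 5: heading=92.2°, groundspeed=55.3 kt
Leg 6: heading=108.1°, groundspeed=49.9 kt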